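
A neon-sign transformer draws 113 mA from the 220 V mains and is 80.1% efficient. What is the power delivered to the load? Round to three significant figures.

P_out ≈ 19.9 W

P_in = V_p I_p = 220 × 0.113 = 24.860 W.
P_out = η P_in = 0.801 × 24.860 = 19.9 W.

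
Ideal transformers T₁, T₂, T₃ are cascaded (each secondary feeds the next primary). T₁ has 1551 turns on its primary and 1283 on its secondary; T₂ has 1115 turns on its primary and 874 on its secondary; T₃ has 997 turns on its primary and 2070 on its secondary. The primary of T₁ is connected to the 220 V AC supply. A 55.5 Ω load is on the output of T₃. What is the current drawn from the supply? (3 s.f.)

Secondary of T₁: V = 220.00 × 1283/1551 = 181.99 V.
Secondary of T₂: V = 181.99 × 874/1115 = 142.65 V.
Secondary of T₃: V = 142.65 × 2070/997 = 296.18 V.
I_load = 296.18/55.5 = 5.3365 A, so P_out = 296.18 × 5.3365 = 1580.5 W.
All ideal ⇒ P_in = P_out, so I_supply = 1580.5/220 = 7.18 A.

I_supply ≈ 7.18 A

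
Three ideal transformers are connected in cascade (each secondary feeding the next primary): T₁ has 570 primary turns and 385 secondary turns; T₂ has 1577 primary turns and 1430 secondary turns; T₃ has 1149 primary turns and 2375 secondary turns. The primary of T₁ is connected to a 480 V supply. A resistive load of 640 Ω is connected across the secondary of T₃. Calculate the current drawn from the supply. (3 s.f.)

I_supply ≈ 1.20 A

After T₁: V = 480.00 × 385/570 = 324.21 V.
After T₂: V = 324.21 × 1430/1577 = 293.99 V.
After T₃: V = 293.99 × 2375/1149 = 607.68 V.
I_load = 607.68/640 = 0.94950 A, so P_out = 607.68 × 0.94950 = 576.99 W.
All ideal ⇒ P_in = P_out, so I_supply = 576.99/480 = 1.20 A.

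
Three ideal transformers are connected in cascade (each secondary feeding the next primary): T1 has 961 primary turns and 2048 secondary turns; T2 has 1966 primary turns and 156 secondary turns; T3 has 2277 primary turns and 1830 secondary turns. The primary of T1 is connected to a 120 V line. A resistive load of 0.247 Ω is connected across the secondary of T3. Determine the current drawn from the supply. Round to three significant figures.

After T1: V = 120.00 × 2048/961 = 255.73 V.
After T2: V = 255.73 × 156/1966 = 20.292 V.
After T3: V = 20.292 × 1830/2277 = 16.309 V.
I_load = 16.309/0.247 = 66.027 A, so P_out = 16.309 × 66.027 = 1076.8 W.
All ideal ⇒ P_in = P_out, so I_supply = 1076.8/120 = 8.97 A.

I_supply ≈ 8.97 A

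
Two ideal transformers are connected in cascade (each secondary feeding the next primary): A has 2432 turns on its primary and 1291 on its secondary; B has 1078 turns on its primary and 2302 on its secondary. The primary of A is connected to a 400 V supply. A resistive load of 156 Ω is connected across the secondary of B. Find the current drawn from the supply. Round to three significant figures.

I_supply ≈ 3.29 A

After A: V = 400.00 × 1291/2432 = 212.34 V.
After B: V = 212.34 × 2302/1078 = 453.43 V.
I_load = 453.43/156 = 2.9066 A, so P_out = 453.43 × 2.9066 = 1317.9 W.
All ideal ⇒ P_in = P_out, so I_supply = 1317.9/400 = 3.29 A.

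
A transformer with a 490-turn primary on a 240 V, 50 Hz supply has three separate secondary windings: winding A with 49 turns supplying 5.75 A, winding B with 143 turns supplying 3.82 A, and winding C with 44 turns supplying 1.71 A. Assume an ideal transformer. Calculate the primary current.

I_p ≈ 1.84 A

V_A = 240 × 49/490 = 24.000 V; V_B = 240 × 143/490 = 70.041 V; V_C = 240 × 44/490 = 21.551 V.
P_out = V_A I_A + V_B I_B + V_C I_C = 24.000×5.75 + 70.041×3.82 + 21.551×1.71 = 138.00 + 267.56 + 36.852 = 442.41 W.
Ideal ⇒ P_in = P_out, so I_p = P_out/V_p = 442.41/240 = 1.84 A.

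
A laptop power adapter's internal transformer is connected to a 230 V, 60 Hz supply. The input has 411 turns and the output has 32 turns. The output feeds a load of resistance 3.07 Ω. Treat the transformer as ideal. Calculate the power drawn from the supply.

P ≈ 104 W

V_out = V_in × N_out/N_in = 230 × 32/411 = 17.908 V.
I_out = V_out/R = 17.908/3.07 = 5.8331 A.
I_in = I_out × N_out/N_in = 5.8331 × 32/411 = 0.45416 A.
P = V_in I_in = 230 × 0.45416 = 104 W.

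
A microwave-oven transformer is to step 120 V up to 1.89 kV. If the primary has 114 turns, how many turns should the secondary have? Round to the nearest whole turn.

N_s = 1796 turns

N_s/N_p = V_s/V_p, so N_s = 114 × 1890/120 = 1795.5 ≈ 1796 turns.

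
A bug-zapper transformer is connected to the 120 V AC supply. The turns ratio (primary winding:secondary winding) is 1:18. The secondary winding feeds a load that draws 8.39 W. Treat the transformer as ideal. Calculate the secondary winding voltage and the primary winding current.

V_s ≈ 2160 V, I_p ≈ 0.0699 A

V_s = V_p × N_s/N_p = 120 × 18/1 = 2160.0 V.
I_s = P/V_s = 8.39/2160.0 = 0.0038843 A.
I_p = I_s × N_s/N_p = 0.0038843 × 18/1 = 0.0699 A.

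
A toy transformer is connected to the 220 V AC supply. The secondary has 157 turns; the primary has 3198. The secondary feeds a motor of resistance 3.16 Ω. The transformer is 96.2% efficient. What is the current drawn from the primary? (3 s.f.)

V_s = 220 × 157/3198 = 10.801 V.
I_s = V_s/R = 10.801/3.16 = 3.4179 A.
P_out = V_s I_s = 10.801 × 3.4179 = 36.915 W.
P_in = P_out/η = 36.915/0.962 = 38.373 W.
I_p = P_in/V_p = 38.373/220 = 0.174 A.

I_p ≈ 0.174 A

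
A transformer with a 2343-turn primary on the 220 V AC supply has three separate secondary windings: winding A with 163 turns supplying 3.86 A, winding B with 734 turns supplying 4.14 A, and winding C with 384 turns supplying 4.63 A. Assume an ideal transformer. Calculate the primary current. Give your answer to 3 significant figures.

V_A = 220 × 163/2343 = 15.305 V; V_B = 220 × 734/2343 = 68.920 V; V_C = 220 × 384/2343 = 36.056 V.
P_out = V_A I_A + V_B I_B + V_C I_C = 15.305×3.86 + 68.920×4.14 + 36.056×4.63 = 59.078 + 285.33 + 166.94 = 511.35 W.
Ideal ⇒ P_in = P_out, so I_p = P_out/V_p = 511.35/220 = 2.32 A.

I_p ≈ 2.32 A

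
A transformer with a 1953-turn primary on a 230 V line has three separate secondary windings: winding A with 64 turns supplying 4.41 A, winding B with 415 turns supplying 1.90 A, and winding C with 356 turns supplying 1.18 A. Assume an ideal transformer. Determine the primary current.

V_A = 230 × 64/1953 = 7.5371 V; V_B = 230 × 415/1953 = 48.874 V; V_C = 230 × 356/1953 = 41.925 V.
P_out = V_A I_A + V_B I_B + V_C I_C = 7.5371×4.41 + 48.874×1.90 + 41.925×1.18 = 33.239 + 92.860 + 49.472 = 175.57 W.
Ideal ⇒ P_in = P_out, so I_p = P_out/V_p = 175.57/230 = 0.763 A.

I_p ≈ 0.763 A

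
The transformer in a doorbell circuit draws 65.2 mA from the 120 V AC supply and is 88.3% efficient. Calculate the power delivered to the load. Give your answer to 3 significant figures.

P_out ≈ 6.91 W

P_in = V_p I_p = 120 × 0.0652 = 7.8240 W.
P_out = η P_in = 0.883 × 7.8240 = 6.91 W.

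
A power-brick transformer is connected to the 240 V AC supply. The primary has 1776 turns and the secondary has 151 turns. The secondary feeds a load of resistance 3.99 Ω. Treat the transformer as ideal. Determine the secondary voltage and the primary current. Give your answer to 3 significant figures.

V_s ≈ 20.4 V, I_p ≈ 0.435 A

V_s = V_p × N_s/N_p = 240 × 151/1776 = 20.405 V.
I_s = V_s/R = 20.405/3.99 = 5.1141 A.
I_p = I_s × N_s/N_p = 5.1141 × 151/1776 = 0.435 A.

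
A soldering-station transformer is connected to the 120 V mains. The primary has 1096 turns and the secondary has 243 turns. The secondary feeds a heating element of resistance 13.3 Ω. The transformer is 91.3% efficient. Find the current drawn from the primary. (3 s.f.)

V_s = 120 × 243/1096 = 26.606 V.
I_s = V_s/R = 26.606/13.3 = 2.0004 A.
P_out = V_s I_s = 26.606 × 2.0004 = 53.223 W.
P_in = P_out/η = 53.223/0.913 = 58.295 W.
I_p = P_in/V_p = 58.295/120 = 0.486 A.

I_p ≈ 0.486 A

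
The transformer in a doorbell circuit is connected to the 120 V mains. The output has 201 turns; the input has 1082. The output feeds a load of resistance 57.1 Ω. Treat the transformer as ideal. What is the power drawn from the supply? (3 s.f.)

V_out = V_in × N_out/N_in = 120 × 201/1082 = 22.292 V.
I_out = V_out/R = 22.292/57.1 = 0.39040 A.
I_in = I_out × N_out/N_in = 0.39040 × 201/1082 = 0.072524 A.
P = V_in I_in = 120 × 0.072524 = 8.70 W.

P ≈ 8.70 W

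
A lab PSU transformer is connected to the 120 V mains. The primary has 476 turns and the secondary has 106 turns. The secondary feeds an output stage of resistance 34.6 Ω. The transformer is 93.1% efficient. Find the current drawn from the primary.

I_p ≈ 0.185 A

V_s = 120 × 106/476 = 26.723 V.
I_s = V_s/R = 26.723/34.6 = 0.77233 A.
P_out = V_s I_s = 26.723 × 0.77233 = 20.639 W.
P_in = P_out/η = 20.639/0.931 = 22.168 W.
I_p = P_in/V_p = 22.168/120 = 0.185 A.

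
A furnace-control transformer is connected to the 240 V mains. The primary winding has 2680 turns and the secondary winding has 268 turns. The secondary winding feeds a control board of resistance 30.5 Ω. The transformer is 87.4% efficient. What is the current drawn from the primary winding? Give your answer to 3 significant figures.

I_p ≈ 0.0900 A

V_s = 240 × 268/2680 = 24.000 V.
I_s = V_s/R = 24.000/30.5 = 0.78689 A.
P_out = V_s I_s = 24.000 × 0.78689 = 18.885 W.
P_in = P_out/η = 18.885/0.874 = 21.608 W.
I_p = P_in/V_p = 21.608/240 = 0.0900 A.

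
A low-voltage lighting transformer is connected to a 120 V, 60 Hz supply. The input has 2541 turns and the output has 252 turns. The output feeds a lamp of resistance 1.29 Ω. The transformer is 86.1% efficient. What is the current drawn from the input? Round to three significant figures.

I_in ≈ 1.06 A

V_out = 120 × 252/2541 = 11.901 V.
I_out = V_out/R = 11.901/1.29 = 9.2254 A.
P_out = V_out I_out = 11.901 × 9.2254 = 109.79 W.
P_in = P_out/η = 109.79/0.861 = 127.52 W.
I_in = P_in/V_in = 127.52/120 = 1.06 A.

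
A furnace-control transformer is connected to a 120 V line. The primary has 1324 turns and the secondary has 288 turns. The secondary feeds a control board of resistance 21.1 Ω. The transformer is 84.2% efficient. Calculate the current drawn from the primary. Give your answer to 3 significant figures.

I_p ≈ 0.320 A

V_s = 120 × 288/1324 = 26.103 V.
I_s = V_s/R = 26.103/21.1 = 1.2371 A.
P_out = V_s I_s = 26.103 × 1.2371 = 32.292 W.
P_in = P_out/η = 32.292/0.842 = 38.351 W.
I_p = P_in/V_p = 38.351/120 = 0.320 A.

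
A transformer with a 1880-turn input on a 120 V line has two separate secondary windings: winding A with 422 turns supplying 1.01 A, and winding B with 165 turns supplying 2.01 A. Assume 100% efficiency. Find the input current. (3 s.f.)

V_A = 120 × 422/1880 = 26.936 V; V_B = 120 × 165/1880 = 10.532 V.
P_out = V_A I_A + V_B I_B = 26.936×1.01 + 10.532×2.01 = 27.206 + 21.169 = 48.375 W.
Ideal ⇒ P_in = P_out, so I_in = P_out/V_in = 48.375/120 = 0.403 A.

I_in ≈ 0.403 A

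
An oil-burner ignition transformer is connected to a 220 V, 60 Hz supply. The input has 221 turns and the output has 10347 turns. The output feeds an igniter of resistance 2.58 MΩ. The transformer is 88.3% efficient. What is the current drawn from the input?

V_out = 220 × 10347/221 = 10300 V.
I_out = V_out/R = 10300/(2.58×10^6) = 0.0039923 A.
P_out = V_out I_out = 10300 × 0.0039923 = 41.122 W.
P_in = P_out/η = 41.122/0.883 = 46.570 W.
I_in = P_in/V_in = 46.570/220 = 0.212 A.

I_in ≈ 0.212 A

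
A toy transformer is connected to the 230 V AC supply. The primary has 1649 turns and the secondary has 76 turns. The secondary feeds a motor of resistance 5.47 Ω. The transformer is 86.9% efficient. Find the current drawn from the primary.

V_s = 230 × 76/1649 = 10.600 V.
I_s = V_s/R = 10.600/5.47 = 1.9379 A.
P_out = V_s I_s = 10.600 × 1.9379 = 20.543 W.
P_in = P_out/η = 20.543/0.869 = 23.639 W.
I_p = P_in/V_p = 23.639/230 = 0.103 A.

I_p ≈ 0.103 A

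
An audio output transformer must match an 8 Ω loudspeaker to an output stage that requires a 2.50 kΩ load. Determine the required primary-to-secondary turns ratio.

N_p/N_s ≈ 17.7

Z_p/Z_s = (N_p/N_s)², so N_p/N_s = √(2500/8) = √312 = 17.7.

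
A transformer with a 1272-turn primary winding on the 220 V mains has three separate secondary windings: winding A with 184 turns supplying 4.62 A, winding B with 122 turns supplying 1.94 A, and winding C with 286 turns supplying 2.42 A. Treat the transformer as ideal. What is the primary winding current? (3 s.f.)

V_A = 220 × 184/1272 = 31.824 V; V_B = 220 × 122/1272 = 21.101 V; V_C = 220 × 286/1272 = 49.465 V.
P_out = V_A I_A + V_B I_B + V_C I_C = 31.824×4.62 + 21.101×1.94 + 49.465×2.42 = 147.03 + 40.935 + 119.71 = 307.67 W.
Ideal ⇒ P_in = P_out, so I_p = P_out/V_p = 307.67/220 = 1.40 A.

I_p ≈ 1.40 A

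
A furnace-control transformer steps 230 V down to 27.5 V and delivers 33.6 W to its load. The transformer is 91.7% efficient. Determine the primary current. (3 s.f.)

I_p ≈ 0.159 A

P_in = P_out/η = 33.6/0.917 = 36.641 W.
I_p = P_in/V_p = 36.641/230 = 0.159 A.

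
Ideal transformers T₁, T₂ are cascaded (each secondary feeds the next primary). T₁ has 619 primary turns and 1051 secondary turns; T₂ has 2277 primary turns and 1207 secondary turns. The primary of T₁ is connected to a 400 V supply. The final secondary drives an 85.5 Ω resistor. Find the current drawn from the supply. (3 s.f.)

I_supply ≈ 3.79 A

After T₁: V = 400.00 × 1051/619 = 679.16 V.
After T₂: V = 679.16 × 1207/2277 = 360.01 V.
I_load = 360.01/85.5 = 4.2107 A, so P_out = 360.01 × 4.2107 = 1515.9 W.
All ideal ⇒ P_in = P_out, so I_supply = 1515.9/400 = 3.79 A.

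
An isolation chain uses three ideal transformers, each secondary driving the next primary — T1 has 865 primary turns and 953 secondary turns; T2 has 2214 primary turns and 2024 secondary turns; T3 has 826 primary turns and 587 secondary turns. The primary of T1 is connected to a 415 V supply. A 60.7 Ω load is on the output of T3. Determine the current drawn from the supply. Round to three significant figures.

After T1: V = 415.00 × 953/865 = 457.22 V.
After T2: V = 457.22 × 2024/2214 = 417.98 V.
After T3: V = 417.98 × 587/826 = 297.04 V.
I_load = 297.04/60.7 = 4.8936 A, so P_out = 297.04 × 4.8936 = 1453.6 W.
All ideal ⇒ P_in = P_out, so I_supply = 1453.6/415 = 3.50 A.

I_supply ≈ 3.50 A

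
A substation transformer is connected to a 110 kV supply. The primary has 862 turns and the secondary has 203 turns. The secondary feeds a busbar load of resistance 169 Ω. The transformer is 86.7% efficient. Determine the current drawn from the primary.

I_p ≈ 41.6 A

V_s = 110000 × 203/862 = 25905 V.
I_s = V_s/R = 25905/169 = 153.28 A.
P_out = V_s I_s = 25905 × 153.28 = 3.9708×10^6 W.
P_in = P_out/η = 3.9708×10^6/0.867 = 4.5799×10^6 W.
I_p = P_in/V_p = 4.5799×10^6/110000 = 41.6 A.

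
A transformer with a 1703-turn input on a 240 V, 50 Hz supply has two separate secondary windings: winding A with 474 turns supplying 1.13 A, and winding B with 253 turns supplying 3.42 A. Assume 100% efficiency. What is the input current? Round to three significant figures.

V_A = 240 × 474/1703 = 66.800 V; V_B = 240 × 253/1703 = 35.655 V.
P_out = V_A I_A + V_B I_B = 66.800×1.13 + 35.655×3.42 = 75.484 + 121.94 = 197.42 W.
Ideal ⇒ P_in = P_out, so I_in = P_out/V_in = 197.42/240 = 0.823 A.

I_in ≈ 0.823 A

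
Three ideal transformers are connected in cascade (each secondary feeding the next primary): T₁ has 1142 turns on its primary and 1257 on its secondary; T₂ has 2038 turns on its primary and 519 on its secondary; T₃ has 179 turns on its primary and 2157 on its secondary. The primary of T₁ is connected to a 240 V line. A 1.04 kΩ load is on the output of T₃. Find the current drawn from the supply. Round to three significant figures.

I_supply ≈ 2.63 A

After T₁: V = 240.00 × 1257/1142 = 264.17 V.
After T₂: V = 264.17 × 519/2038 = 67.273 V.
After T₃: V = 67.273 × 2157/179 = 810.66 V.
I_load = 810.66/1040 = 0.77948 A, so P_out = 810.66 × 0.77948 = 631.90 W.
All ideal ⇒ P_in = P_out, so I_supply = 631.90/240 = 2.63 A.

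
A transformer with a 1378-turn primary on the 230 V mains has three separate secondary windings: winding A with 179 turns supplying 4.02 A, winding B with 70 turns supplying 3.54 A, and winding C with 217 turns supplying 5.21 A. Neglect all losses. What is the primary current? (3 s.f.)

I_p ≈ 1.52 A

V_A = 230 × 179/1378 = 29.877 V; V_B = 230 × 70/1378 = 11.684 V; V_C = 230 × 217/1378 = 36.219 V.
P_out = V_A I_A + V_B I_B + V_C I_C = 29.877×4.02 + 11.684×3.54 + 36.219×5.21 = 120.10 + 41.360 + 188.70 = 350.17 W.
Ideal ⇒ P_in = P_out, so I_p = P_out/V_p = 350.17/230 = 1.52 A.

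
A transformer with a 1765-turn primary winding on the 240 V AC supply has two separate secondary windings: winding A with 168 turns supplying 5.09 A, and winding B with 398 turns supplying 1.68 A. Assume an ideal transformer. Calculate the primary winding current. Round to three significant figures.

V_A = 240 × 168/1765 = 22.844 V; V_B = 240 × 398/1765 = 54.119 V.
P_out = V_A I_A + V_B I_B = 22.844×5.09 + 54.119×1.68 = 116.28 + 90.920 = 207.20 W.
Ideal ⇒ P_in = P_out, so I_p = P_out/V_p = 207.20/240 = 0.863 A.

I_p ≈ 0.863 A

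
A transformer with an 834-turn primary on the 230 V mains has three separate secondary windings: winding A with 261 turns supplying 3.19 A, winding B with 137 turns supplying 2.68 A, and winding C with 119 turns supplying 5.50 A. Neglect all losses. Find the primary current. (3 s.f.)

V_A = 230 × 261/834 = 71.978 V; V_B = 230 × 137/834 = 37.782 V; V_C = 230 × 119/834 = 32.818 V.
P_out = V_A I_A + V_B I_B + V_C I_C = 71.978×3.19 + 37.782×2.68 + 32.818×5.50 = 229.61 + 101.26 + 180.50 = 511.36 W.
Ideal ⇒ P_in = P_out, so I_p = P_out/V_p = 511.36/230 = 2.22 A.

I_p ≈ 2.22 A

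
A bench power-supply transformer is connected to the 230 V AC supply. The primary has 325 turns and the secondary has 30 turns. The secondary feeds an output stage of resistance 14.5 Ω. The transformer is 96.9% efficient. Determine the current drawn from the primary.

V_s = 230 × 30/325 = 21.231 V.
I_s = V_s/R = 21.231/14.5 = 1.4642 A.
P_out = V_s I_s = 21.231 × 1.4642 = 31.086 W.
P_in = P_out/η = 31.086/0.969 = 32.080 W.
I_p = P_in/V_p = 32.080/230 = 0.139 A.

I_p ≈ 0.139 A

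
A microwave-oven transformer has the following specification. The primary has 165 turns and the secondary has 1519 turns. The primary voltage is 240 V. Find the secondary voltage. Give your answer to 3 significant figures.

V_s ≈ 2210 V

V_s/V_p = N_s/N_p, so V_s = 240 × 1519/165 = 2210 V.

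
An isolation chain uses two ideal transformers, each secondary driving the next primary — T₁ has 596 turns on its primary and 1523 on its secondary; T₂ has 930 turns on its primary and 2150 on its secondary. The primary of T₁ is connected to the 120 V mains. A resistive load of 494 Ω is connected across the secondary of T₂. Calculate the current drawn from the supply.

After T₁: V = 120.00 × 1523/596 = 306.64 V.
After T₂: V = 306.64 × 2150/930 = 708.91 V.
I_load = 708.91/494 = 1.4350 A, so P_out = 708.91 × 1.4350 = 1017.3 W.
All ideal ⇒ P_in = P_out, so I_supply = 1017.3/120 = 8.48 A.

I_supply ≈ 8.48 A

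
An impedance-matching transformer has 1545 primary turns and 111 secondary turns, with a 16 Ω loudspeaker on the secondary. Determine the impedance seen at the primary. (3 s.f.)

Z_p ≈ 3100 Ω

Z_p = (N_p/N_s)² × Z_s = (1545/111)² × 16 = 3100 Ω.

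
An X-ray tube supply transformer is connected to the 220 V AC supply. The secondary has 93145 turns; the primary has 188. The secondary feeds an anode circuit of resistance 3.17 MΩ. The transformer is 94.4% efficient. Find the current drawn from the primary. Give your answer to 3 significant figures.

V_s = 220 × 93145/188 = 109000 V.
I_s = V_s/R = 109000/(3.17×10^6) = 0.034385 A.
P_out = V_s I_s = 109000 × 0.034385 = 3747.9 W.
P_in = P_out/η = 3747.9/0.944 = 3970.2 W.
I_p = P_in/V_p = 3970.2/220 = 18.0 A.

I_p ≈ 18.0 A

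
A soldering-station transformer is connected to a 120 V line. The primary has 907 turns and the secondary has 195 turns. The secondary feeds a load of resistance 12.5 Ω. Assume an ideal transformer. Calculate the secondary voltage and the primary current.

V_s = V_p × N_s/N_p = 120 × 195/907 = 25.799 V.
I_s = V_s/R = 25.799/12.5 = 2.0639 A.
I_p = I_s × N_s/N_p = 2.0639 × 195/907 = 0.444 A.

V_s ≈ 25.8 V, I_p ≈ 0.444 A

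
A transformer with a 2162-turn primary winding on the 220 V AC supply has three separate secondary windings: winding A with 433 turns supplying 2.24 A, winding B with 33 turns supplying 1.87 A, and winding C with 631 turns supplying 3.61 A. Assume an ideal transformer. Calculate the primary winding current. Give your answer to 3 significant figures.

I_p ≈ 1.53 A

V_A = 220 × 433/2162 = 44.061 V; V_B = 220 × 33/2162 = 3.3580 V; V_C = 220 × 631/2162 = 64.209 V.
P_out = V_A I_A + V_B I_B + V_C I_C = 44.061×2.24 + 3.3580×1.87 + 64.209×3.61 = 98.697 + 6.2795 + 231.79 = 336.77 W.
Ideal ⇒ P_in = P_out, so I_p = P_out/V_p = 336.77/220 = 1.53 A.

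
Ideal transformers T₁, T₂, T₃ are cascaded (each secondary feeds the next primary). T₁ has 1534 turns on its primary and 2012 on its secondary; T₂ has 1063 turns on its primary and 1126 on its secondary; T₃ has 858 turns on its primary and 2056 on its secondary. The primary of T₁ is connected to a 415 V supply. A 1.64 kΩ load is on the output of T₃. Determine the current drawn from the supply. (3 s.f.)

After T₁: V = 415.00 × 2012/1534 = 544.32 V.
After T₂: V = 544.32 × 1126/1063 = 576.58 V.
After T₃: V = 576.58 × 2056/858 = 1381.6 V.
I_load = 1381.6/1640 = 0.84246 A, so P_out = 1381.6 × 0.84246 = 1164.0 W.
All ideal ⇒ P_in = P_out, so I_supply = 1164.0/415 = 2.80 A.

I_supply ≈ 2.80 A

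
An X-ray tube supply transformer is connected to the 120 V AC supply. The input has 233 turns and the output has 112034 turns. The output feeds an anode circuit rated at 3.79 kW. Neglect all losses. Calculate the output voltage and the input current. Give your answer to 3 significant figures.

V_out ≈ 57700 V, I_in ≈ 31.6 A

V_out = V_in × N_out/N_in = 120 × 112034/233 = 57700 V.
I_out = P/V_out = 3790/57700 = 0.065685 A.
I_in = I_out × N_out/N_in = 0.065685 × 112034/233 = 31.6 A.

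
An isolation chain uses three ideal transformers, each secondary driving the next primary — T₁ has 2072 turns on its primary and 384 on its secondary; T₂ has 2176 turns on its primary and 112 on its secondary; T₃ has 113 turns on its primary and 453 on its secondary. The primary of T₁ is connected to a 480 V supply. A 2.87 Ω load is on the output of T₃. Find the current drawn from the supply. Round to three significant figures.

Secondary of T₁: V = 480.00 × 384/2072 = 88.958 V.
Secondary of T₂: V = 88.958 × 112/2176 = 4.5787 V.
Secondary of T₃: V = 4.5787 × 453/113 = 18.355 V.
I_load = 18.355/2.87 = 6.3956 A, so P_out = 18.355 × 6.3956 = 117.39 W.
All ideal ⇒ P_in = P_out, so I_supply = 117.39/480 = 0.245 A.

I_supply ≈ 0.245 A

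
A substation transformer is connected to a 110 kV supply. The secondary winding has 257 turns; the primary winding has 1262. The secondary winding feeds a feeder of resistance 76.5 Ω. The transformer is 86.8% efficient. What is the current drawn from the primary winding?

V_s = 110000 × 257/1262 = 22401 V.
I_s = V_s/R = 22401/76.5 = 292.82 A.
P_out = V_s I_s = 22401 × 292.82 = 6.5595×10^6 W.
P_in = P_out/η = 6.5595×10^6/0.868 = 7.5570×10^6 W.
I_p = P_in/V_p = 7.5570×10^6/110000 = 68.7 A.

I_p ≈ 68.7 A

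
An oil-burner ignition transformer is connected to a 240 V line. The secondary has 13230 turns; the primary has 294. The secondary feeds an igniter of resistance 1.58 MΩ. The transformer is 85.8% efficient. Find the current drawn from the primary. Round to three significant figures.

V_s = 240 × 13230/294 = 10800 V.
I_s = V_s/R = 10800/(1.58×10^6) = 0.0068354 A.
P_out = V_s I_s = 10800 × 0.0068354 = 73.823 W.
P_in = P_out/η = 73.823/0.858 = 86.041 W.
I_p = P_in/V_p = 86.041/240 = 0.359 A.

I_p ≈ 0.359 A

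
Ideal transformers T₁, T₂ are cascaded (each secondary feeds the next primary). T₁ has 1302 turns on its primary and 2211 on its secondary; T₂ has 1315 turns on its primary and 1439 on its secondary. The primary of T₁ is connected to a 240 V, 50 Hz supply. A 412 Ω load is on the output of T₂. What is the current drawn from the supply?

I_supply ≈ 2.01 A

After T₁: V = 240.00 × 2211/1302 = 407.56 V.
After T₂: V = 407.56 × 1439/1315 = 445.99 V.
I_load = 445.99/412 = 1.0825 A, so P_out = 445.99 × 1.0825 = 482.78 W.
All ideal ⇒ P_in = P_out, so I_supply = 482.78/240 = 2.01 A.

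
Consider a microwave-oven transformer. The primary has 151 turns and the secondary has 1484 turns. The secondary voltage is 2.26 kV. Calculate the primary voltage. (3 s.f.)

V_p ≈ 230 V

V_p/V_s = N_p/N_s, so V_p = 2260 × 151/1484 = 230 V.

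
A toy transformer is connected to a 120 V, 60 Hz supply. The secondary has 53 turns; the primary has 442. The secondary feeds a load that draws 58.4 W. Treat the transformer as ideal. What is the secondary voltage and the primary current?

V_s = V_p × N_s/N_p = 120 × 53/442 = 14.389 V.
I_s = P/V_s = 58.4/14.389 = 4.0586 A.
I_p = I_s × N_s/N_p = 4.0586 × 53/442 = 0.487 A.

V_s ≈ 14.4 V, I_p ≈ 0.487 A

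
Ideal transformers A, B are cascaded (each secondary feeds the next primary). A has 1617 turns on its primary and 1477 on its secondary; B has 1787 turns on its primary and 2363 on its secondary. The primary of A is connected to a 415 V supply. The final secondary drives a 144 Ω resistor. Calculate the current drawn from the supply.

I_supply ≈ 4.20 A

Secondary of A: V = 415.00 × 1477/1617 = 379.07 V.
Secondary of B: V = 379.07 × 2363/1787 = 501.25 V.
I_load = 501.25/144 = 3.4809 A, so P_out = 501.25 × 3.4809 = 1744.8 W.
All ideal ⇒ P_in = P_out, so I_supply = 1744.8/415 = 4.20 A.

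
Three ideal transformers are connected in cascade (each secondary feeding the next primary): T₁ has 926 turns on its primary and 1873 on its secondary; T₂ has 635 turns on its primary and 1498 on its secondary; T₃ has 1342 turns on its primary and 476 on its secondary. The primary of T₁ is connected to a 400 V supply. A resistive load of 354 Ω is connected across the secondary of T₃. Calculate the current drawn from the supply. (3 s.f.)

After T₁: V = 400.00 × 1873/926 = 809.07 V.
After T₂: V = 809.07 × 1498/635 = 1908.6 V.
After T₃: V = 1908.6 × 476/1342 = 676.99 V.
I_load = 676.99/354 = 1.9124 A, so P_out = 676.99 × 1.9124 = 1294.7 W.
All ideal ⇒ P_in = P_out, so I_supply = 1294.7/400 = 3.24 A.

I_supply ≈ 3.24 A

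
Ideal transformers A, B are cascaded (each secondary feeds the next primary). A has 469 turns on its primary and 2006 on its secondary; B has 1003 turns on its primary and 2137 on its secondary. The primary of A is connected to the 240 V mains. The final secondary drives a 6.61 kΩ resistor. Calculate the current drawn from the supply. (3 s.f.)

I_supply ≈ 3.02 A

Secondary of A: V = 240.00 × 2006/469 = 1026.5 V.
Secondary of B: V = 1026.5 × 2137/1003 = 2187.1 V.
I_load = 2187.1/6610 = 0.33088 A, so P_out = 2187.1 × 0.33088 = 723.68 W.
All ideal ⇒ P_in = P_out, so I_supply = 723.68/240 = 3.02 A.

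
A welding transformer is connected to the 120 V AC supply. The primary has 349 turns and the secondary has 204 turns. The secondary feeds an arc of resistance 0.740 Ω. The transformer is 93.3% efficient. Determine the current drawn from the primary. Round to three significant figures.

V_s = 120 × 204/349 = 70.143 V.
I_s = V_s/R = 70.143/0.740 = 94.788 A.
P_out = V_s I_s = 70.143 × 94.788 = 6648.8 W.
P_in = P_out/η = 6648.8/0.933 = 7126.2 W.
I_p = P_in/V_p = 7126.2/120 = 59.4 A.

I_p ≈ 59.4 A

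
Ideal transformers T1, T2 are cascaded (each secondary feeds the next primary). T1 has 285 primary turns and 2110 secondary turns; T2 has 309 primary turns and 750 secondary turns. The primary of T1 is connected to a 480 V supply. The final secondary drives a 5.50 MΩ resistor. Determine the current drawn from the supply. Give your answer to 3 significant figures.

I_supply ≈ 0.0282 A

After T1: V = 480.00 × 2110/285 = 3553.7 V.
After T2: V = 3553.7 × 750/309 = 8625.4 V.
I_load = 8625.4/(5.50×10^6) = 0.0015683 A, so P_out = 8625.4 × 0.0015683 = 13.527 W.
All ideal ⇒ P_in = P_out, so I_supply = 13.527/480 = 0.0282 A.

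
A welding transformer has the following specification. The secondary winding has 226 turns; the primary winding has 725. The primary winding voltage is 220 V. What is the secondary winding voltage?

V_s ≈ 68.6 V

V_s/V_p = N_s/N_p, so V_s = 220 × 226/725 = 68.6 V.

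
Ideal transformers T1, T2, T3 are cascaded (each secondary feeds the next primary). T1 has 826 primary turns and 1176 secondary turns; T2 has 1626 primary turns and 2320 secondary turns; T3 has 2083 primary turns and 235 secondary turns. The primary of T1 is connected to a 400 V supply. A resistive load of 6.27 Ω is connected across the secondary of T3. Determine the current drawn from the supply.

Secondary of T1: V = 400.00 × 1176/826 = 569.49 V.
Secondary of T2: V = 569.49 × 2320/1626 = 812.56 V.
Secondary of T3: V = 812.56 × 235/2083 = 91.671 V.
I_load = 91.671/6.27 = 14.621 A, so P_out = 91.671 × 14.621 = 1340.3 W.
All ideal ⇒ P_in = P_out, so I_supply = 1340.3/400 = 3.35 A.

I_supply ≈ 3.35 A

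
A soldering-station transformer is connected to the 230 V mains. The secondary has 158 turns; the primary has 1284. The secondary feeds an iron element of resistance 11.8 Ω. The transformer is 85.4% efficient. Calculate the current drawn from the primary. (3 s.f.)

I_p ≈ 0.346 A

V_s = 230 × 158/1284 = 28.302 V.
I_s = V_s/R = 28.302/11.8 = 2.3985 A.
P_out = V_s I_s = 28.302 × 2.3985 = 67.882 W.
P_in = P_out/η = 67.882/0.854 = 79.488 W.
I_p = P_in/V_p = 79.488/230 = 0.346 A.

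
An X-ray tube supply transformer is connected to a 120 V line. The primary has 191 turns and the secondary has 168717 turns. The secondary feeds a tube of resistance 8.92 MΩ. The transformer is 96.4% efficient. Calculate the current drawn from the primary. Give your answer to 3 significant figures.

I_p ≈ 10.9 A

V_s = 120 × 168717/191 = 106000 V.
I_s = V_s/R = 106000/(8.92×10^6) = 0.011883 A.
P_out = V_s I_s = 106000 × 0.011883 = 1259.6 W.
P_in = P_out/η = 1259.6/0.964 = 1306.7 W.
I_p = P_in/V_p = 1306.7/120 = 10.9 A.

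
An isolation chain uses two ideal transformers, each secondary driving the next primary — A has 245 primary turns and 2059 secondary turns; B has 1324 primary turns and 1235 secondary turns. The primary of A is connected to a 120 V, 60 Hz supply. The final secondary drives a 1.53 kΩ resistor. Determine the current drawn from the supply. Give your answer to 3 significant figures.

I_supply ≈ 4.82 A

After A: V = 120.00 × 2059/245 = 1008.5 V.
After B: V = 1008.5 × 1235/1324 = 940.70 V.
I_load = 940.70/1530 = 0.61484 A, so P_out = 940.70 × 0.61484 = 578.38 W.
All ideal ⇒ P_in = P_out, so I_supply = 578.38/120 = 4.82 A.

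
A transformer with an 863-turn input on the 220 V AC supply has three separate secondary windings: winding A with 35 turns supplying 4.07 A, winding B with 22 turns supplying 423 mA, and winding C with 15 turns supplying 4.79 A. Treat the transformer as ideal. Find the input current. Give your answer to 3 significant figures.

V_A = 220 × 35/863 = 8.9224 V; V_B = 220 × 22/863 = 5.6083 V; V_C = 220 × 15/863 = 3.8239 V.
P_out = V_A I_A + V_B I_B + V_C I_C = 8.9224×4.07 + 5.6083×0.423 + 3.8239×4.79 = 36.314 + 2.3723 + 18.316 = 57.003 W.
Ideal ⇒ P_in = P_out, so I_in = P_out/V_in = 57.003/220 = 0.259 A.

I_in ≈ 0.259 A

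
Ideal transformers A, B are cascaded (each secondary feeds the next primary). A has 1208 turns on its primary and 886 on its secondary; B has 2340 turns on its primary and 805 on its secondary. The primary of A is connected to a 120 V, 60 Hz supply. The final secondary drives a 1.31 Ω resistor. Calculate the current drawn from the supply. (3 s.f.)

I_supply ≈ 5.83 A

After A: V = 120.00 × 886/1208 = 88.013 V.
After B: V = 88.013 × 805/2340 = 30.278 V.
I_load = 30.278/1.31 = 23.113 A, so P_out = 30.278 × 23.113 = 699.82 W.
All ideal ⇒ P_in = P_out, so I_supply = 699.82/120 = 5.83 A.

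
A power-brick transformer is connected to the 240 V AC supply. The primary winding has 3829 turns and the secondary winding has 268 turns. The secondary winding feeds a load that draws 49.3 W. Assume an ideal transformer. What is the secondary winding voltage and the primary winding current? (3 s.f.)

V_s = V_p × N_s/N_p = 240 × 268/3829 = 16.798 V.
I_s = P/V_s = 49.3/16.798 = 2.9349 A.
I_p = I_s × N_s/N_p = 2.9349 × 268/3829 = 0.205 A.

V_s ≈ 16.8 V, I_p ≈ 0.205 A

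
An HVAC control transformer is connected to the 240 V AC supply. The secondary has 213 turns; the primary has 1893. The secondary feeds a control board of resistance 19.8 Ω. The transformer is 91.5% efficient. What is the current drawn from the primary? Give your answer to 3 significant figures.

I_p ≈ 0.168 A

V_s = 240 × 213/1893 = 27.005 V.
I_s = V_s/R = 27.005/19.8 = 1.3639 A.
P_out = V_s I_s = 27.005 × 1.3639 = 36.831 W.
P_in = P_out/η = 36.831/0.915 = 40.253 W.
I_p = P_in/V_p = 40.253/240 = 0.168 A.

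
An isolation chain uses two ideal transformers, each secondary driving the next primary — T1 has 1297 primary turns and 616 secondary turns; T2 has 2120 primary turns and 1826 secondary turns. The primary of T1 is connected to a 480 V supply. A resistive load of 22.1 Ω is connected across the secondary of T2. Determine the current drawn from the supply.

I_supply ≈ 3.63 A

After T1: V = 480.00 × 616/1297 = 227.97 V.
After T2: V = 227.97 × 1826/2120 = 196.36 V.
I_load = 196.36/22.1 = 8.8849 A, so P_out = 196.36 × 8.8849 = 1744.6 W.
All ideal ⇒ P_in = P_out, so I_supply = 1744.6/480 = 3.63 A.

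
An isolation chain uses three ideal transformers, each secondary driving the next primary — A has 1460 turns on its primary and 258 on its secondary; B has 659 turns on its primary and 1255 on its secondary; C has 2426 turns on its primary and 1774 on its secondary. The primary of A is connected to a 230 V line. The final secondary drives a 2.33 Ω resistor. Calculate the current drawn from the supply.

I_supply ≈ 5.98 A

Secondary of A: V = 230.00 × 258/1460 = 40.644 V.
Secondary of B: V = 40.644 × 1255/659 = 77.402 V.
Secondary of C: V = 77.402 × 1774/2426 = 56.600 V.
I_load = 56.600/2.33 = 24.292 A, so P_out = 56.600 × 24.292 = 1374.9 W.
All ideal ⇒ P_in = P_out, so I_supply = 1374.9/230 = 5.98 A.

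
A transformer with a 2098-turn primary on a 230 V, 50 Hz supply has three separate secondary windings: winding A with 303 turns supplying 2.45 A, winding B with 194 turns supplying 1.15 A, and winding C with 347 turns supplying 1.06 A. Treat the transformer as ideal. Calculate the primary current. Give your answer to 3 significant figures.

V_A = 230 × 303/2098 = 33.217 V; V_B = 230 × 194/2098 = 21.268 V; V_C = 230 × 347/2098 = 38.041 V.
P_out = V_A I_A + V_B I_B + V_C I_C = 33.217×2.45 + 21.268×1.15 + 38.041×1.06 = 81.383 + 24.458 + 40.323 = 146.16 W.
Ideal ⇒ P_in = P_out, so I_p = P_out/V_p = 146.16/230 = 0.635 A.

I_p ≈ 0.635 A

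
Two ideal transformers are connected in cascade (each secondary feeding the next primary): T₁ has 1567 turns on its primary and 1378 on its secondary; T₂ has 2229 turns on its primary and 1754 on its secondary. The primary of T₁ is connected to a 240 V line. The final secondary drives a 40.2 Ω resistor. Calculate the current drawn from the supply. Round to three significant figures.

After T₁: V = 240.00 × 1378/1567 = 211.05 V.
After T₂: V = 211.05 × 1754/2229 = 166.08 V.
I_load = 166.08/40.2 = 4.1313 A, so P_out = 166.08 × 4.1313 = 686.11 W.
All ideal ⇒ P_in = P_out, so I_supply = 686.11/240 = 2.86 A.

I_supply ≈ 2.86 A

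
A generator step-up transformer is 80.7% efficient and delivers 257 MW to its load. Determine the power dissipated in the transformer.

P_loss ≈ 6.15×10^7 W

P_in = P_out/η = 2.57×10^8/0.807 = 3.18463×10^8 W.
P_loss = P_in − P_out = 3.18463×10^8 − 2.57×10^8 = 6.15×10^7 W.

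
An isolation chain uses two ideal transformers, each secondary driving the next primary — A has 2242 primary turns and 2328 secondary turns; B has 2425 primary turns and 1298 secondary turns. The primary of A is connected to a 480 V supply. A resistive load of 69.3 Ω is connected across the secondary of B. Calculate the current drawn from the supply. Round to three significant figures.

After A: V = 480.00 × 2328/2242 = 498.41 V.
After B: V = 498.41 × 1298/2425 = 266.78 V.
I_load = 266.78/69.3 = 3.8496 A, so P_out = 266.78 × 3.8496 = 1027.0 W.
All ideal ⇒ P_in = P_out, so I_supply = 1027.0/480 = 2.14 A.

I_supply ≈ 2.14 A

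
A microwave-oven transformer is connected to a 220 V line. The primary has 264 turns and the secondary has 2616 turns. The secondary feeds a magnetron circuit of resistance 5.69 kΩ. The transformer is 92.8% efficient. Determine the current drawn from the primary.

I_p ≈ 4.09 A

V_s = 220 × 2616/264 = 2180.0 V.
I_s = V_s/R = 2180.0/5690 = 0.38313 A.
P_out = V_s I_s = 2180.0 × 0.38313 = 835.22 W.
P_in = P_out/η = 835.22/0.928 = 900.02 W.
I_p = P_in/V_p = 900.02/220 = 4.09 A.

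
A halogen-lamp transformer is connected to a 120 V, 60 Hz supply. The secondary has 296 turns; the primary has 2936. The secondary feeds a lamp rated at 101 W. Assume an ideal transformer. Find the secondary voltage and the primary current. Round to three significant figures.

V_s ≈ 12.1 V, I_p ≈ 0.842 A

V_s = V_p × N_s/N_p = 120 × 296/2936 = 12.098 V.
I_s = P/V_s = 101/12.098 = 8.3484 A.
I_p = I_s × N_s/N_p = 8.3484 × 296/2936 = 0.842 A.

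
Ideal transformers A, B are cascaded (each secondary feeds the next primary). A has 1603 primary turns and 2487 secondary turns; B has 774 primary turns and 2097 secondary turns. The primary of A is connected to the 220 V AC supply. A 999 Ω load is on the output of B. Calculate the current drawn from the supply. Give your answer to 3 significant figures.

Secondary of A: V = 220.00 × 2487/1603 = 341.32 V.
Secondary of B: V = 341.32 × 2097/774 = 924.75 V.
I_load = 924.75/999 = 0.92567 A, so P_out = 924.75 × 0.92567 = 856.01 W.
All ideal ⇒ P_in = P_out, so I_supply = 856.01/220 = 3.89 A.

I_supply ≈ 3.89 A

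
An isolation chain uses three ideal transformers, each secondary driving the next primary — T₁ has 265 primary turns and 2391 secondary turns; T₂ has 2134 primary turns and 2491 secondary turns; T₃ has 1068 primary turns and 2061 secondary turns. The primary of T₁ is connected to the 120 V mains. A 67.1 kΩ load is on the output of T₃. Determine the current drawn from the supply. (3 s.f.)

After T₁: V = 120.00 × 2391/265 = 1082.7 V.
After T₂: V = 1082.7 × 2491/2134 = 1263.8 V.
After T₃: V = 1263.8 × 2061/1068 = 2438.9 V.
I_load = 2438.9/67100 = 0.036348 A, so P_out = 2438.9 × 0.036348 = 88.650 W.
All ideal ⇒ P_in = P_out, so I_supply = 88.650/120 = 0.739 A.

I_supply ≈ 0.739 A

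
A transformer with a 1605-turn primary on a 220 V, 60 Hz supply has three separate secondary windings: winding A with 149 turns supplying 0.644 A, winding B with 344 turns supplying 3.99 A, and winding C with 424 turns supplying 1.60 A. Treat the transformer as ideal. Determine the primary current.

V_A = 220 × 149/1605 = 20.424 V; V_B = 220 × 344/1605 = 47.153 V; V_C = 220 × 424/1605 = 58.118 V.
P_out = V_A I_A + V_B I_B + V_C I_C = 20.424×0.644 + 47.153×3.99 + 58.118×1.60 = 13.153 + 188.14 + 92.989 = 294.28 W.
Ideal ⇒ P_in = P_out, so I_p = P_out/V_p = 294.28/220 = 1.34 A.

I_p ≈ 1.34 A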